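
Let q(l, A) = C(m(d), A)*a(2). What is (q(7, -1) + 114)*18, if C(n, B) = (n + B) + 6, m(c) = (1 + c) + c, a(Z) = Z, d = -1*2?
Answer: 2124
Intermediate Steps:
d = -2
m(c) = 1 + 2*c
C(n, B) = 6 + B + n (C(n, B) = (B + n) + 6 = 6 + B + n)
q(l, A) = 6 + 2*A (q(l, A) = (6 + A + (1 + 2*(-2)))*2 = (6 + A + (1 - 4))*2 = (6 + A - 3)*2 = (3 + A)*2 = 6 + 2*A)
(q(7, -1) + 114)*18 = ((6 + 2*(-1)) + 114)*18 = ((6 - 2) + 114)*18 = (4 + 114)*18 = 118*18 = 2124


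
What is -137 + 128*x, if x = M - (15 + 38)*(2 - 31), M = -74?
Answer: 187127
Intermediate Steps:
x = 1463 (x = -74 - (15 + 38)*(2 - 31) = -74 - 53*(-29) = -74 - 1*(-1537) = -74 + 1537 = 1463)
-137 + 128*x = -137 + 128*1463 = -137 + 187264 = 187127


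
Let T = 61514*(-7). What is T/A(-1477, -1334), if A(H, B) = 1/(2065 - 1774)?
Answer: -125304018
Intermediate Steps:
T = -430598
A(H, B) = 1/291
T/A(-1477, -1334) = -430598/1/291 = -430598*291 = -125304018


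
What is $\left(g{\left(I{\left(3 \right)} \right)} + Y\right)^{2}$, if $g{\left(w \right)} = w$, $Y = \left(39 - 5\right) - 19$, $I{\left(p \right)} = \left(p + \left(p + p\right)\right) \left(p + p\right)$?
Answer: $4761$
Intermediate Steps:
$I{\left(p \right)} = 6 p^{2}$ ($I{\left(p \right)} = \left(p + 2 p\right) 2 p = 3 p 2 p = 6 p^{2}$)
$Y = 15$ ($Y = 34 - 19 = 15$)
$\left(g{\left(I{\left(3 \right)} \right)} + Y\right)^{2} = \left(6 \cdot 3^{2} + 15\right)^{2} = \left(6 \cdot 9 + 15\right)^{2} = \left(54 + 15\right)^{2} = 69^{2} = 4761$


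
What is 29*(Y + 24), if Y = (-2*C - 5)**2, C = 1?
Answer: 2117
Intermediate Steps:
Y = 49 (Y = (-2*1 - 5)**2 = (-2 - 5)**2 = (-7)**2 = 49)
29*(Y + 24) = 29*(49 + 24) = 29*73 = 2117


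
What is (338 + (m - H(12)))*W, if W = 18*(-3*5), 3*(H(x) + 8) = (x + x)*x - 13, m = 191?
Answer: -120240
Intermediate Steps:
H(x) = -37/3 + 2*x²/3 (H(x) = -8 + ((x + x)*x - 13)/3 = -8 + ((2*x)*x - 13)/3 = -8 + (2*x² - 13)/3 = -8 + (-13 + 2*x²)/3 = -8 + (-13/3 + 2*x²/3) = -37/3 + 2*x²/3)
W = -270 (W = 18*(-15) = -270)
(338 + (m - H(12)))*W = (338 + (191 - (-37/3 + (⅔)*12²)))*(-270) = (338 + (191 - (-37/3 + (⅔)*144)))*(-270) = (338 + (191 - (-37/3 + 96)))*(-270) = (338 + (191 - 1*251/3))*(-270) = (338 + (191 - 251/3))*(-270) = (338 + 322/3)*(-270) = (1336/3)*(-270) = -120240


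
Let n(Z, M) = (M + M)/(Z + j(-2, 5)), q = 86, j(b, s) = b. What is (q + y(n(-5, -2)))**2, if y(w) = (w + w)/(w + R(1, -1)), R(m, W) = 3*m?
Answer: 4656964/625 ≈ 7451.1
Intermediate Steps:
n(Z, M) = 2*M/(-2 + Z) (n(Z, M) = (M + M)/(Z - 2) = (2*M)/(-2 + Z) = 2*M/(-2 + Z))
y(w) = 2*w/(3 + w) (y(w) = (w + w)/(w + 3*1) = (2*w)/(w + 3) = (2*w)/(3 + w) = 2*w/(3 + w))
(q + y(n(-5, -2)))**2 = (86 + 2*(2*(-2)/(-2 - 5))/(3 + 2*(-2)/(-2 - 5)))**2 = (86 + 2*(2*(-2)/(-7))/(3 + 2*(-2)/(-7)))**2 = (86 + 2*(2*(-2)*(-1/7))/(3 + 2*(-2)*(-1/7)))**2 = (86 + 2*(4/7)/(3 + 4/7))**2 = (86 + 2*(4/7)/(25/7))**2 = (86 + 2*(4/7)*(7/25))**2 = (86 + 8/25)**2 = (2158/25)**2 = 4656964/625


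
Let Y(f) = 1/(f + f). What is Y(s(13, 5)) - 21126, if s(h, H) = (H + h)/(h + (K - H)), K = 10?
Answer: -42251/2 ≈ -21126.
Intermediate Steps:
s(h, H) = (H + h)/(10 + h - H) (s(h, H) = (H + h)/(h + (10 - H)) = (H + h)/(10 + h - H))
Y(f) = 1/(2*f)
Y(s(13, 5)) - 21126 = 1/(2*(((5 + 13)/(10 + 13 - 1*5)))) - 21126 = 1/(2*((18/(10 + 13 - 5)))) - 21126 = 1/(2*((18/18))) - 21126 = 1/(2*(((1/18)*18))) - 21126 = (1/2)/1 - 21126 = (1/2)*1 - 21126 = 1/2 - 21126 = -42251/2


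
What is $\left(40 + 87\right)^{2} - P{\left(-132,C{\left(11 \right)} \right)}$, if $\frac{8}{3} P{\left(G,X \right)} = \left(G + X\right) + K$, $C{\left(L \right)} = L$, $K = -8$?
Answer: $\frac{129419}{8} \approx 16177.0$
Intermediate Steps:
$P{\left(G,X \right)} = -3 + \frac{3 G}{8} + \frac{3 X}{8}$ ($P{\left(G,X \right)} = \frac{3 \left(\left(G + X\right) - 8\right)}{8} = \frac{3 \left(-8 + G + X\right)}{8} = -3 + \frac{3 G}{8} + \frac{3 X}{8}$)
$\left(40 + 87\right)^{2} - P{\left(-132,C{\left(11 \right)} \right)} = \left(40 + 87\right)^{2} - \left(-3 + \frac{3}{8} \left(-132\right) + \frac{3}{8} \cdot 11\right) = 127^{2} - \left(-3 - \frac{99}{2} + \frac{33}{8}\right) = 16129 - - \frac{387}{8} = 16129 + \frac{387}{8} = \frac{129419}{8}$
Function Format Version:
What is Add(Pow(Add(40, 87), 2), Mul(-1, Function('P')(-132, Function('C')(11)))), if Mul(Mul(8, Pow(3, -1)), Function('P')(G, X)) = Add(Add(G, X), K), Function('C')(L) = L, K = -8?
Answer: Rational(129419, 8) ≈ 16177.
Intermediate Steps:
Function('P')(G, X) = Add(-3, Mul(Rational(3, 8), G), Mul(Rational(3, 8), X)) (Function('P')(G, X) = Mul(Rational(3, 8), Add(Add(G, X), -8)) = Mul(Rational(3, 8), Add(-8, G, X)) = Add(-3, Mul(Rational(3, 8), G), Mul(Rational(3, 8), X)))
Add(Pow(Add(40, 87), 2), Mul(-1, Function('P')(-132, Function('C')(11)))) = Add(Pow(Add(40, 87), 2), Mul(-1, Add(-3, Mul(Rational(3, 8), -132), Mul(Rational(3, 8), 11)))) = Add(Pow(127, 2), Mul(-1, Add(-3, Rational(-99, 2), Rational(33, 8)))) = Add(16129, Mul(-1, Rational(-387, 8))) = Add(16129, Rational(387, 8)) = Rational(129419, 8)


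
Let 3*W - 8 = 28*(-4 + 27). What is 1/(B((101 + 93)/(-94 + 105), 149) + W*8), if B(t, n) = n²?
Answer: 3/71819 ≈ 4.1772e-5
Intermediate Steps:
W = 652/3 (W = 8/3 + (28*(-4 + 27))/3 = 8/3 + (28*23)/3 = 8/3 + (⅓)*644 = 8/3 + 644/3 = 652/3 ≈ 217.33)
1/(B((101 + 93)/(-94 + 105), 149) + W*8) = 1/(149² + (652/3)*8) = 1/(22201 + 5216/3) = 1/(71819/3) = 3/71819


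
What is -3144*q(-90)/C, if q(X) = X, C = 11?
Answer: 282960/11 ≈ 25724.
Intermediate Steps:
-3144*q(-90)/C = -3144/(11/(-90)) = -3144/(11*(-1/90)) = -3144/(-11/90) = -3144*(-90/11) = 282960/11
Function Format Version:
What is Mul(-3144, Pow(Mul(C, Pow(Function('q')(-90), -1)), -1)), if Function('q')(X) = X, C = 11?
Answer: Rational(282960, 11) ≈ 25724.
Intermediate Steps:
Mul(-3144, Pow(Mul(C, Pow(Function('q')(-90), -1)), -1)) = Mul(-3144, Pow(Mul(11, Pow(-90, -1)), -1)) = Mul(-3144, Pow(Mul(11, Rational(-1, 90)), -1)) = Mul(-3144, Pow(Rational(-11, 90), -1)) = Mul(-3144, Rational(-90, 11)) = Rational(282960, 11)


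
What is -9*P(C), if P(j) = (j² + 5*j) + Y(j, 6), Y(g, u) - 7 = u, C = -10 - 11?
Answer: -3141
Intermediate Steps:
C = -21
Y(g, u) = 7 + u
P(j) = 13 + j² + 5*j (P(j) = (j² + 5*j) + (7 + 6) = (j² + 5*j) + 13 = 13 + j² + 5*j)
-9*P(C) = -9*(13 + (-21)² + 5*(-21)) = -9*(13 + 441 - 105) = -9*349 = -3141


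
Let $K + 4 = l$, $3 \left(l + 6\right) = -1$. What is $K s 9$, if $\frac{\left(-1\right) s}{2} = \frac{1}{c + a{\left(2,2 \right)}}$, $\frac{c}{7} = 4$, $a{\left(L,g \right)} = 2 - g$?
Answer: $\frac{93}{14} \approx 6.6429$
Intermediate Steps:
$c = 28$ ($c = 7 \cdot 4 = 28$)
$s = - \frac{1}{14}$ ($s = - \frac{2}{28 + \left(2 - 2\right)} = - \frac{2}{28 + 0} = - \frac{2}{28} = \left(-2\right) \frac{1}{28} = - \frac{1}{14} \approx -0.071429$)
$l = - \frac{19}{3}$ ($l = -6 + \frac{1}{3} \left(-1\right) = -6 - \frac{1}{3} = - \frac{19}{3} \approx -6.3333$)
$K = - \frac{31}{3}$ ($K = -4 - \frac{19}{3} = - \frac{31}{3} \approx -10.333$)
$K s 9 = \left(- \frac{31}{3}\right) \left(- \frac{1}{14}\right) 9 = \frac{31}{42} \cdot 9 = \frac{93}{14}$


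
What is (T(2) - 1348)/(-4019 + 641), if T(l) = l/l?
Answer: 449/1126 ≈ 0.39876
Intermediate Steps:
T(l) = 1
(T(2) - 1348)/(-4019 + 641) = (1 - 1348)/(-4019 + 641) = -1347/(-3378) = -1347*(-1/3378) = 449/1126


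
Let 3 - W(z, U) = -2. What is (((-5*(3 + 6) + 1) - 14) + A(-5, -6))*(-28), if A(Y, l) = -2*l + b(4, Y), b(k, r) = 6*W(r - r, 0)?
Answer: 448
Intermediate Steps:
W(z, U) = 5 (W(z, U) = 3 - 1*(-2) = 3 + 2 = 5)
b(k, r) = 30 (b(k, r) = 6*5 = 30)
A(Y, l) = 30 - 2*l (A(Y, l) = -2*l + 30 = 30 - 2*l)
(((-5*(3 + 6) + 1) - 14) + A(-5, -6))*(-28) = (((-5*(3 + 6) + 1) - 14) + (30 - 2*(-6)))*(-28) = (((-5*9 + 1) - 14) + (30 + 12))*(-28) = (((-45 + 1) - 14) + 42)*(-28) = ((-44 - 14) + 42)*(-28) = (-58 + 42)*(-28) = -16*(-28) = 448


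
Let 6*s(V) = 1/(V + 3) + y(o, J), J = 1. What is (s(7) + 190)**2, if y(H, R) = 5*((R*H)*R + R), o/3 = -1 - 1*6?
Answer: 12020089/400 ≈ 30050.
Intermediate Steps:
o = -21 (o = 3*(-1 - 1*6) = 3*(-1 - 6) = 3*(-7) = -21)
y(H, R) = 5*R + 5*H*R**2 (y(H, R) = 5*((H*R)*R + R) = 5*(H*R**2 + R) = 5*(R + H*R**2) = 5*R + 5*H*R**2)
s(V) = -50/3 + 1/(6*(3 + V)) (s(V) = (1/(V + 3) + 5*1*(1 - 21*1))/6 = (1/(3 + V) + 5*1*(1 - 21))/6 = (1/(3 + V) + 5*1*(-20))/6 = (1/(3 + V) - 100)/6 = (-100 + 1/(3 + V))/6 = -50/3 + 1/(6*(3 + V)))
(s(7) + 190)**2 = ((-299 - 100*7)/(6*(3 + 7)) + 190)**2 = ((1/6)*(-299 - 700)/10 + 190)**2 = ((1/6)*(1/10)*(-999) + 190)**2 = (-333/20 + 190)**2 = (3467/20)**2 = 12020089/400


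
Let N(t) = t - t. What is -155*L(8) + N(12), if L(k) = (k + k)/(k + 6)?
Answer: -1240/7 ≈ -177.14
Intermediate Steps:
N(t) = 0
L(k) = 2*k/(6 + k) (L(k) = (2*k)/(6 + k) = 2*k/(6 + k))
-155*L(8) + N(12) = -310*8/(6 + 8) + 0 = -310*8/14 + 0 = -155*8/7 + 0 = -1240/7 + 0 = -1240/7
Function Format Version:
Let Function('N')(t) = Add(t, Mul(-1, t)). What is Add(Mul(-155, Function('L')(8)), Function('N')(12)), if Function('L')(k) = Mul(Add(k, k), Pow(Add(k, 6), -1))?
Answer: Rational(-1240, 7) ≈ -177.14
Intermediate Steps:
Function('N')(t) = 0
Function('L')(k) = Mul(2, k, Pow(Add(6, k), -1)) (Function('L')(k) = Mul(Mul(2, k), Pow(Add(6, k), -1)) = Mul(2, k, Pow(Add(6, k), -1)))
Add(Mul(-155, Function('L')(8)), Function('N')(12)) = Add(Mul(-155, Mul(2, 8, Pow(Add(6, 8), -1))), 0) = Add(Mul(-155, Mul(2, 8, Pow(14, -1))), 0) = Add(Mul(-155, Mul(2, 8, Rational(1, 14))), 0) = Add(Mul(-155, Rational(8, 7)), 0) = Add(Rational(-1240, 7), 0) = Rational(-1240, 7)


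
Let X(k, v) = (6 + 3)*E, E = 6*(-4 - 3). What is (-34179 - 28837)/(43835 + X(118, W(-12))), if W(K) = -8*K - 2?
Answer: -63016/43457 ≈ -1.4501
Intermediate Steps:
E = -42 (E = 6*(-7) = -42)
W(K) = -2 - 8*K
X(k, v) = -378 (X(k, v) = (6 + 3)*(-42) = 9*(-42) = -378)
(-34179 - 28837)/(43835 + X(118, W(-12))) = (-34179 - 28837)/(43835 - 378) = -63016/43457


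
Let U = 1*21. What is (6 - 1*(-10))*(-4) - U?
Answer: -85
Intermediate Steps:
U = 21
(6 - 1*(-10))*(-4) - U = (6 - 1*(-10))*(-4) - 1*21 = (6 + 10)*(-4) - 21 = 16*(-4) - 21 = -64 - 21 = -85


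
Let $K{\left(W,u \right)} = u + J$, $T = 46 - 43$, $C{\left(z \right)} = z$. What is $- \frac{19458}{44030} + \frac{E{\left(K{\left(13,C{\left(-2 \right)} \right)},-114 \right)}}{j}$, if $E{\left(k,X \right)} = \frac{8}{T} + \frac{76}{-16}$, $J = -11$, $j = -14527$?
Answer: $- \frac{1695447821}{3837742860} \approx -0.44178$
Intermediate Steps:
$T = 3$
$K{\left(W,u \right)} = -11 + u$ ($K{\left(W,u \right)} = u - 11 = -11 + u$)
$E{\left(k,X \right)} = - \frac{25}{12}$ ($E{\left(k,X \right)} = \frac{8}{3} + \frac{76}{-16} = 8 \cdot \frac{1}{3} + 76 \left(- \frac{1}{16}\right) = \frac{8}{3} - \frac{19}{4} = - \frac{25}{12}$)
$- \frac{19458}{44030} + \frac{E{\left(K{\left(13,C{\left(-2 \right)} \right)},-114 \right)}}{j} = - \frac{19458}{44030} - \frac{25}{12 \left(-14527\right)} = \left(-19458\right) \frac{1}{44030} - - \frac{25}{174324} = - \frac{9729}{22015} + \frac{25}{174324} = - \frac{1695447821}{3837742860}$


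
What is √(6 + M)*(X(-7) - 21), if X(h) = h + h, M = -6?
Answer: 0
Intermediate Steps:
X(h) = 2*h
√(6 + M)*(X(-7) - 21) = √(6 - 6)*(2*(-7) - 21) = √0*(-14 - 21) = 0*(-35) = 0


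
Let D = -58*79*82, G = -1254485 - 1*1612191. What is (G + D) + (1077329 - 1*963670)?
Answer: -3128741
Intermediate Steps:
G = -2866676 (G = -1254485 - 1612191 = -2866676)
D = -375724 (D = -4582*82 = -375724)
(G + D) + (1077329 - 1*963670) = (-2866676 - 375724) + (1077329 - 1*963670) = -3242400 + (1077329 - 963670) = -3242400 + 113659 = -3128741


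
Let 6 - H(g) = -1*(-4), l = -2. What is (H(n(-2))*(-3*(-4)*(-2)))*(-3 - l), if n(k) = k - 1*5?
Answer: 48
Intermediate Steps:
n(k) = -5 + k (n(k) = k - 5 = -5 + k)
H(g) = 2 (H(g) = 6 - (-1)*(-4) = 6 - 1*4 = 6 - 4 = 2)
(H(n(-2))*(-3*(-4)*(-2)))*(-3 - l) = (2*(-3*(-4)*(-2)))*(-3 - 1*(-2)) = (2*(12*(-2)))*(-3 + 2) = (2*(-24))*(-1) = -48*(-1) = 48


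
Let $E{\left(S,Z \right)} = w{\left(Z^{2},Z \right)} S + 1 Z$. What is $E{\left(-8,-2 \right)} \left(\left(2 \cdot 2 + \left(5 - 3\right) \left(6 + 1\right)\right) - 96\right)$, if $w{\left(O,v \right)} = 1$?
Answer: $780$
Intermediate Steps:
$E{\left(S,Z \right)} = S + Z$ ($E{\left(S,Z \right)} = 1 S + 1 Z = S + Z$)
$E{\left(-8,-2 \right)} \left(\left(2 \cdot 2 + \left(5 - 3\right) \left(6 + 1\right)\right) - 96\right) = \left(-8 - 2\right) \left(\left(2 \cdot 2 + \left(5 - 3\right) \left(6 + 1\right)\right) - 96\right) = - 10 \left(\left(4 + 2 \cdot 7\right) - 96\right) = - 10 \left(\left(4 + 14\right) - 96\right) = - 10 \left(18 - 96\right) = \left(-10\right) \left(-78\right) = 780$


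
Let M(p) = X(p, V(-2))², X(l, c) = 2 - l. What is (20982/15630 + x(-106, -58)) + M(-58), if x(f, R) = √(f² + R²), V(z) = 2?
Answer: 9381497/2605 + 10*√146 ≈ 3722.2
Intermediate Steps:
x(f, R) = √(R² + f²)
M(p) = (2 - p)²
(20982/15630 + x(-106, -58)) + M(-58) = (20982/15630 + √((-58)² + (-106)²)) + (-2 - 58)² = (20982*(1/15630) + √(3364 + 11236)) + (-60)² = (3497/2605 + √14600) + 3600 = (3497/2605 + 10*√146) + 3600 = 9381497/2605 + 10*√146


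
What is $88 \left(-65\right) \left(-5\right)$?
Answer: $28600$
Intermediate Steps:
$88 \left(-65\right) \left(-5\right) = \left(-5720\right) \left(-5\right) = 28600$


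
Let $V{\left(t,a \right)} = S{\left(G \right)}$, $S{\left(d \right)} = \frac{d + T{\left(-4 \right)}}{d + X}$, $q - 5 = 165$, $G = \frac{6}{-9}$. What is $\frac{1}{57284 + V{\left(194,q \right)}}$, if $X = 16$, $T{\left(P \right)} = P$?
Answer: $\frac{23}{1317525} \approx 1.7457 \cdot 10^{-5}$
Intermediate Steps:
$G = - \frac{2}{3}$ ($G = 6 \left(- \frac{1}{9}\right) = - \frac{2}{3} \approx -0.66667$)
$q = 170$ ($q = 5 + 165 = 170$)
$S{\left(d \right)} = \frac{-4 + d}{16 + d}$ ($S{\left(d \right)} = \frac{d - 4}{d + 16} = \frac{-4 + d}{16 + d}$)
$V{\left(t,a \right)} = - \frac{7}{23}$ ($V{\left(t,a \right)} = \frac{-4 - \frac{2}{3}}{16 - \frac{2}{3}} = \frac{1}{\frac{46}{3}} \left(- \frac{14}{3}\right) = \frac{3}{46} \left(- \frac{14}{3}\right) = - \frac{7}{23}$)
$\frac{1}{57284 + V{\left(194,q \right)}} = \frac{1}{57284 - \frac{7}{23}} = \frac{1}{\frac{1317525}{23}} = \frac{23}{1317525}$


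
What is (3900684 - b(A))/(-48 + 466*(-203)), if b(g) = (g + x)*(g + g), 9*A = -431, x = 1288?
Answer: -162788093/3833163 ≈ -42.468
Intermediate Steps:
A = -431/9 (A = (⅑)*(-431) = -431/9 ≈ -47.889)
b(g) = 2*g*(1288 + g) (b(g) = (g + 1288)*(g + g) = (1288 + g)*(2*g) = 2*g*(1288 + g))
(3900684 - b(A))/(-48 + 466*(-203)) = (3900684 - 2*(-431)*(1288 - 431/9)/9)/(-48 + 466*(-203)) = (3900684 - 2*(-431)*11161/(9*9))/(-48 - 94598) = (3900684 - 1*(-9620782/81))/(-94646) = (3900684 + 9620782/81)*(-1/94646) = (325576186/81)*(-1/94646) = -162788093/3833163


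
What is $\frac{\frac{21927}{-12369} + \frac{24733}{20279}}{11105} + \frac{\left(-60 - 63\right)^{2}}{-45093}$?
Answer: $- \frac{669011877331981}{1993738831993405} \approx -0.33556$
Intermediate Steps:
$\frac{\frac{21927}{-12369} + \frac{24733}{20279}}{11105} + \frac{\left(-60 - 63\right)^{2}}{-45093} = \left(21927 \left(- \frac{1}{12369}\right) + 24733 \cdot \frac{1}{20279}\right) \frac{1}{11105} + \left(-123\right)^{2} \left(- \frac{1}{45093}\right) = \left(- \frac{7309}{4123} + \frac{24733}{20279}\right) \frac{1}{11105} + 15129 \left(- \frac{1}{45093}\right) = \left(- \frac{6606436}{11944331}\right) \frac{1}{11105} - \frac{5043}{15031} = - \frac{6606436}{132641795755} - \frac{5043}{15031} = - \frac{669011877331981}{1993738831993405}$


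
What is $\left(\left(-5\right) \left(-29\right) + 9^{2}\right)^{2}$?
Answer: $51076$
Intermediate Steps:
$\left(\left(-5\right) \left(-29\right) + 9^{2}\right)^{2} = \left(145 + 81\right)^{2} = 226^{2} = 51076$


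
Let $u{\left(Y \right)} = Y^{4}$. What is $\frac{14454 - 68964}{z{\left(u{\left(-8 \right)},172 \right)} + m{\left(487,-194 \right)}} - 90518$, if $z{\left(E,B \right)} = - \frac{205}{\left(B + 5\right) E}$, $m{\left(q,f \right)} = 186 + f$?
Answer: $- \frac{485497849118}{5800141} \approx -83705.0$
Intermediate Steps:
$z{\left(E,B \right)} = - \frac{205}{E \left(5 + B\right)}$ ($z{\left(E,B \right)} = - \frac{205}{\left(5 + B\right) E} = - \frac{205}{E \left(5 + B\right)}$)
$\frac{14454 - 68964}{z{\left(u{\left(-8 \right)},172 \right)} + m{\left(487,-194 \right)}} - 90518 = \frac{14454 - 68964}{- \frac{205}{\left(-8\right)^{4} \left(5 + 172\right)} + \left(186 - 194\right)} - 90518 = - \frac{54510}{- \frac{205}{4096 \cdot 177} - 8} - 90518 = - \frac{54510}{\left(-205\right) \frac{1}{4096} \cdot \frac{1}{177} - 8} - 90518 = - \frac{54510}{- \frac{205}{724992} - 8} - 90518 = - \frac{54510}{- \frac{5800141}{724992}} - 90518 = \left(-54510\right) \left(- \frac{724992}{5800141}\right) - 90518 = \frac{39519313920}{5800141} - 90518 = - \frac{485497849118}{5800141}$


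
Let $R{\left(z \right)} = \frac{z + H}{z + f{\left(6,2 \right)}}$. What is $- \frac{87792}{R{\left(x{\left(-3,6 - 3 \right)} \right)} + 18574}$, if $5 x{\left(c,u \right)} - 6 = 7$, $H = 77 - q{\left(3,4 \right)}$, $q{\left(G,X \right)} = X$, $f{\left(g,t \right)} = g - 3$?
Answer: $- \frac{175584}{37175} \approx -4.7232$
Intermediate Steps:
$f{\left(g,t \right)} = -3 + g$
$H = 73$ ($H = 77 - 4 = 73$)
$x{\left(c,u \right)} = \frac{13}{5}$ ($x{\left(c,u \right)} = \frac{6}{5} + \frac{1}{5} \cdot 7 = \frac{6}{5} + \frac{7}{5} = \frac{13}{5}$)
$R{\left(z \right)} = \frac{73 + z}{3 + z}$ ($R{\left(z \right)} = \frac{z + 73}{z + \left(-3 + 6\right)} = \frac{73 + z}{z + 3} = \frac{73 + z}{3 + z}$)
$- \frac{87792}{R{\left(x{\left(-3,6 - 3 \right)} \right)} + 18574} = - \frac{87792}{\frac{73 + \frac{13}{5}}{3 + \frac{13}{5}} + 18574} = - \frac{87792}{\frac{1}{\frac{28}{5}} \cdot \frac{378}{5} + 18574} = - \frac{87792}{\frac{5}{28} \cdot \frac{378}{5} + 18574} = - \frac{87792}{\frac{27}{2} + 18574} = - \frac{87792}{\frac{37175}{2}} = \left(-87792\right) \frac{2}{37175} = - \frac{175584}{37175}$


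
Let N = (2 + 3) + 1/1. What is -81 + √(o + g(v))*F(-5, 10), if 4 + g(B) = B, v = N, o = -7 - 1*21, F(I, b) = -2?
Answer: -81 - 2*I*√26 ≈ -81.0 - 10.198*I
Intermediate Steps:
o = -28 (o = -7 - 21 = -28)
N = 6 (N = 5 + 1 = 6)
v = 6
g(B) = -4 + B
-81 + √(o + g(v))*F(-5, 10) = -81 + √(-28 + (-4 + 6))*(-2) = -81 + √(-28 + 2)*(-2) = -81 + √(-26)*(-2) = -81 + (I*√26)*(-2) = -81 - 2*I*√26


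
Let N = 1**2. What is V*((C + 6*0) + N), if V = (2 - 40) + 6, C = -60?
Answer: 1888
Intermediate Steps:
V = -32 (V = -38 + 6 = -32)
N = 1
V*((C + 6*0) + N) = -32*((-60 + 6*0) + 1) = -32*((-60 + 0) + 1) = -32*(-60 + 1) = -32*(-59) = 1888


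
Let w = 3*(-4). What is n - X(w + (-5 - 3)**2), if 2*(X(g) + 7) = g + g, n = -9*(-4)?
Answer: -9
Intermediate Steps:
w = -12
n = 36
X(g) = -7 + g (X(g) = -7 + (g + g)/2 = -7 + (2*g)/2 = -7 + g)
n - X(w + (-5 - 3)**2) = 36 - (-7 + (-12 + (-5 - 3)**2)) = 36 - (-7 + (-12 + (-8)**2)) = 36 - (-7 + (-12 + 64)) = 36 - (-7 + 52) = 36 - 1*45 = 36 - 45 = -9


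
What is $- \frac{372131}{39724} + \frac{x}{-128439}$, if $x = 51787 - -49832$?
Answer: $- \frac{5759205185}{566901204} \approx -10.159$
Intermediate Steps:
$x = 101619$ ($x = 51787 + 49832 = 101619$)
$- \frac{372131}{39724} + \frac{x}{-128439} = - \frac{372131}{39724} + \frac{101619}{-128439} = \left(-372131\right) \frac{1}{39724} + 101619 \left(- \frac{1}{128439}\right) = - \frac{372131}{39724} - \frac{11291}{14271} = - \frac{5759205185}{566901204}$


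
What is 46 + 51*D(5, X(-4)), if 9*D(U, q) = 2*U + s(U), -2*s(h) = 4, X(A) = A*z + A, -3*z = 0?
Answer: 274/3 ≈ 91.333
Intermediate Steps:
z = 0 (z = -⅓*0 = 0)
X(A) = A (X(A) = A*0 + A = 0 + A = A)
s(h) = -2 (s(h) = -½*4 = -2)
D(U, q) = -2/9 + 2*U/9 (D(U, q) = (2*U - 2)/9 = (-2 + 2*U)/9 = -2/9 + 2*U/9)
46 + 51*D(5, X(-4)) = 46 + 51*(-2/9 + (2/9)*5) = 46 + 51*(-2/9 + 10/9) = 46 + 51*(8/9) = 46 + 136/3 = 274/3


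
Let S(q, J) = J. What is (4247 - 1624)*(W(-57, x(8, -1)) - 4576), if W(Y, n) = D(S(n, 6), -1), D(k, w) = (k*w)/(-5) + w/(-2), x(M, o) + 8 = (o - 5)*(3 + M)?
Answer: -119983889/10 ≈ -1.1998e+7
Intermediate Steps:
x(M, o) = -8 + (-5 + o)*(3 + M) (x(M, o) = -8 + (o - 5)*(3 + M) = -8 + (-5 + o)*(3 + M))
D(k, w) = -w/2 - k*w/5 (D(k, w) = (k*w)*(-⅕) + w*(-½) = -k*w/5 - w/2 = -w/2 - k*w/5)
W(Y, n) = 17/10 (W(Y, n) = -⅒*(-1)*(5 + 2*6) = -⅒*(-1)*(5 + 12) = -⅒*(-1)*17 = 17/10)
(4247 - 1624)*(W(-57, x(8, -1)) - 4576) = (4247 - 1624)*(17/10 - 4576) = 2623*(-45743/10) = -119983889/10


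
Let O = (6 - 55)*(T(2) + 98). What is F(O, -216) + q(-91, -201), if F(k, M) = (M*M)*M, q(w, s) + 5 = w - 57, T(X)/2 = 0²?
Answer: -10077849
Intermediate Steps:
T(X) = 0 (T(X) = 2*0² = 2*0 = 0)
q(w, s) = -62 + w (q(w, s) = -5 + (w - 57) = -5 + (-57 + w) = -62 + w)
O = -4802 (O = (6 - 55)*(0 + 98) = -49*98 = -4802)
F(k, M) = M³ (F(k, M) = M²*M = M³)
F(O, -216) + q(-91, -201) = (-216)³ + (-62 - 91) = -10077696 - 153 = -10077849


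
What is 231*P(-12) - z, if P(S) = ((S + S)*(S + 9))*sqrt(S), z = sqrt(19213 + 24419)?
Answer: -12*sqrt(303) + 33264*I*sqrt(3) ≈ -208.88 + 57615.0*I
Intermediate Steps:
z = 12*sqrt(303) (z = sqrt(43632) = 12*sqrt(303) ≈ 208.88)
P(S) = 2*S**(3/2)*(9 + S) (P(S) = ((2*S)*(9 + S))*sqrt(S) = (2*S*(9 + S))*sqrt(S) = 2*S**(3/2)*(9 + S))
231*P(-12) - z = 231*(2*(-12)**(3/2)*(9 - 12)) - 12*sqrt(303) = 231*(2*(-24*I*sqrt(3))*(-3)) - 12*sqrt(303) = 231*(144*I*sqrt(3)) - 12*sqrt(303) = 33264*I*sqrt(3) - 12*sqrt(303) = -12*sqrt(303) + 33264*I*sqrt(3)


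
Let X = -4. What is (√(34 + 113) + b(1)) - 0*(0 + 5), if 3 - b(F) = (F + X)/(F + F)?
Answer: 9/2 + 7*√3 ≈ 16.624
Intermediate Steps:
b(F) = 3 - (-4 + F)/(2*F) (b(F) = 3 - (F - 4)/(F + F) = 3 - (-4 + F)/(2*F))
(√(34 + 113) + b(1)) - 0*(0 + 5) = (√(34 + 113) + (5/2 + 2/1)) - 0*(0 + 5) = (√147 + (5/2 + 2*1)) - 0*5 = (7*√3 + (5/2 + 2)) - 47*0 = (7*√3 + 9/2) + 0 = (9/2 + 7*√3) + 0 = 9/2 + 7*√3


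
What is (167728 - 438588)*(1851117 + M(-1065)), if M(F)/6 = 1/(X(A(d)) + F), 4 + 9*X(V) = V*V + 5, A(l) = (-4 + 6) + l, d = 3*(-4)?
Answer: -1188804104863410/2371 ≈ -5.0139e+11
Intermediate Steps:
d = -12
A(l) = 2 + l
X(V) = ⅑ + V²/9 (X(V) = -4/9 + (V*V + 5)/9 = -4/9 + (V² + 5)/9 = -4/9 + (5 + V²)/9 = -4/9 + (5/9 + V²/9) = ⅑ + V²/9)
M(F) = 6/(101/9 + F) (M(F) = 6/((⅑ + (2 - 12)²/9) + F) = 6/((⅑ + (⅑)*(-10)²) + F) = 6/((⅑ + (⅑)*100) + F) = 6/((⅑ + 100/9) + F) = 6/(101/9 + F))
(167728 - 438588)*(1851117 + M(-1065)) = (167728 - 438588)*(1851117 + 54/(101 + 9*(-1065))) = -270860*(1851117 + 54/(101 - 9585)) = -270860*(1851117 + 54/(-9484)) = -270860*(1851117 + 54*(-1/9484)) = -270860*(1851117 - 27/4742) = -270860*8777996787/4742 = -1188804104863410/2371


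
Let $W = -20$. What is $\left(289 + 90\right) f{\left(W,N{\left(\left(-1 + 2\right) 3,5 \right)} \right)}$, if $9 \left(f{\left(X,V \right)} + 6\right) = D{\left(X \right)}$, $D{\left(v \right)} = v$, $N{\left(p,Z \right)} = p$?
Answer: $- \frac{28046}{9} \approx -3116.2$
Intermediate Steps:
$f{\left(X,V \right)} = -6 + \frac{X}{9}$
$\left(289 + 90\right) f{\left(W,N{\left(\left(-1 + 2\right) 3,5 \right)} \right)} = \left(289 + 90\right) \left(-6 + \frac{1}{9} \left(-20\right)\right) = 379 \left(-6 - \frac{20}{9}\right) = 379 \left(- \frac{74}{9}\right) = - \frac{28046}{9}$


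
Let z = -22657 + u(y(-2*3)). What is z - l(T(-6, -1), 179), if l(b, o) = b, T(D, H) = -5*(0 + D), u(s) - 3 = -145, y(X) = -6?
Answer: -22829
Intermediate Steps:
u(s) = -142 (u(s) = 3 - 145 = -142)
T(D, H) = -5*D
z = -22799 (z = -22657 - 142 = -22799)
z - l(T(-6, -1), 179) = -22799 - (-5)*(-6) = -22799 - 1*30 = -22799 - 30 = -22829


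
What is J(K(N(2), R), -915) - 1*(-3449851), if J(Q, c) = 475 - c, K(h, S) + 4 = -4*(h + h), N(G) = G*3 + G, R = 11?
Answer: 3451241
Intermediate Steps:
N(G) = 4*G (N(G) = 3*G + G = 4*G)
K(h, S) = -4 - 8*h (K(h, S) = -4 - 4*(h + h) = -4 - 8*h)
J(K(N(2), R), -915) - 1*(-3449851) = (475 - 1*(-915)) - 1*(-3449851) = (475 + 915) + 3449851 = 1390 + 3449851 = 3451241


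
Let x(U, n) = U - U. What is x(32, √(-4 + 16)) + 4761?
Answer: 4761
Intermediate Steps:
x(U, n) = 0
x(32, √(-4 + 16)) + 4761 = 0 + 4761 = 4761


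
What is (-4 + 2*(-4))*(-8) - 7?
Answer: 89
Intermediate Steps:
(-4 + 2*(-4))*(-8) - 7 = (-4 - 8)*(-8) - 7 = -12*(-8) - 7 = 96 - 7 = 89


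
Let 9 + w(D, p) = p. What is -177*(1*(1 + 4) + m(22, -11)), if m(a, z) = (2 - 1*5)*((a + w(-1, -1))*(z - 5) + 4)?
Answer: -100713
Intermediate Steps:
w(D, p) = -9 + p
m(a, z) = -12 - 3*(-10 + a)*(-5 + z) (m(a, z) = (2 - 1*5)*((a + (-9 - 1))*(z - 5) + 4) = (2 - 5)*((a - 10)*(-5 + z) + 4) = -3*((-10 + a)*(-5 + z) + 4) = -3*(4 + (-10 + a)*(-5 + z)) = -12 - 3*(-10 + a)*(-5 + z))
-177*(1*(1 + 4) + m(22, -11)) = -177*(1*(1 + 4) + (-162 + 15*22 + 30*(-11) - 3*22*(-11))) = -177*(1*5 + (-162 + 330 - 330 + 726)) = -177*(5 + 564) = -177*569 = -100713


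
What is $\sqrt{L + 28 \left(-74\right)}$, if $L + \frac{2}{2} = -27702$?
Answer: $5 i \sqrt{1191} \approx 172.55 i$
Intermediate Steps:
$L = -27703$ ($L = -1 - 27702 = -27703$)
$\sqrt{L + 28 \left(-74\right)} = \sqrt{-27703 + 28 \left(-74\right)} = \sqrt{-27703 - 2072} = \sqrt{-29775} = 5 i \sqrt{1191}$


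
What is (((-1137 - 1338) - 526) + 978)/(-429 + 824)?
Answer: -2023/395 ≈ -5.1215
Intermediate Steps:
(((-1137 - 1338) - 526) + 978)/(-429 + 824) = ((-2475 - 526) + 978)/395 = (-3001 + 978)*(1/395) = -2023*1/395 = -2023/395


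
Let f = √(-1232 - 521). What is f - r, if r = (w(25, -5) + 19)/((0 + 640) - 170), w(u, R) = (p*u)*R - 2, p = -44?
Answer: -5517/470 + I*√1753 ≈ -11.738 + 41.869*I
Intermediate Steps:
w(u, R) = -2 - 44*R*u (w(u, R) = (-44*u)*R - 2 = -44*R*u - 2 = -2 - 44*R*u)
f = I*√1753 (f = √(-1753) = I*√1753 ≈ 41.869*I)
r = 5517/470 (r = ((-2 - 44*(-5)*25) + 19)/((0 + 640) - 170) = ((-2 + 5500) + 19)/(640 - 170) = (5498 + 19)/470 = 5517*(1/470) = 5517/470 ≈ 11.738)
f - r = I*√1753 - 1*5517/470 = I*√1753 - 5517/470 = -5517/470 + I*√1753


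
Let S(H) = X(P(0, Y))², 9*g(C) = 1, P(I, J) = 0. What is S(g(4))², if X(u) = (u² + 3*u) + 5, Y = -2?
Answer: 625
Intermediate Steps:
g(C) = ⅑ (g(C) = (⅑)*1 = ⅑)
X(u) = 5 + u² + 3*u
S(H) = 25 (S(H) = (5 + 0² + 3*0)² = (5 + 0 + 0)² = 5² = 25)
S(g(4))² = 25² = 625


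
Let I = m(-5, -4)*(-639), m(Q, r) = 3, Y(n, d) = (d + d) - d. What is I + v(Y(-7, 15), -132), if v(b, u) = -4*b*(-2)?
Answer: -1797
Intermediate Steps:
Y(n, d) = d (Y(n, d) = 2*d - d = d)
I = -1917 (I = 3*(-639) = -1917)
v(b, u) = 8*b
I + v(Y(-7, 15), -132) = -1917 + 8*15 = -1917 + 120 = -1797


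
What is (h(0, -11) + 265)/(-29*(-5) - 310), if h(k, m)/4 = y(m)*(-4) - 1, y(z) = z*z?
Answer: 335/33 ≈ 10.152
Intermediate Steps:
y(z) = z**2
h(k, m) = -4 - 16*m**2 (h(k, m) = 4*(m**2*(-4) - 1) = 4*(-4*m**2 - 1) = 4*(-1 - 4*m**2) = -4 - 16*m**2)
(h(0, -11) + 265)/(-29*(-5) - 310) = ((-4 - 16*(-11)**2) + 265)/(-29*(-5) - 310) = ((-4 - 16*121) + 265)/(145 - 310) = ((-4 - 1936) + 265)/(-165) = (-1940 + 265)*(-1/165) = -1675*(-1/165) = 335/33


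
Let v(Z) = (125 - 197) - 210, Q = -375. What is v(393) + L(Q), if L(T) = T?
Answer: -657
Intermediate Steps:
v(Z) = -282 (v(Z) = -72 - 210 = -282)
v(393) + L(Q) = -282 - 375 = -657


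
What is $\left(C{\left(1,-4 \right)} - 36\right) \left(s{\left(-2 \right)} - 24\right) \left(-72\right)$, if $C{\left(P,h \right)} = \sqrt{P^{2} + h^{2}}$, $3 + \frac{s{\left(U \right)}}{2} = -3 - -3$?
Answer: $-77760 + 2160 \sqrt{17} \approx -68854.0$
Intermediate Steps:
$s{\left(U \right)} = -6$ ($s{\left(U \right)} = -6 + 2 \left(-3 - -3\right) = -6 + 2 \left(-3 + 3\right) = -6 + 2 \cdot 0 = -6 + 0 = -6$)
$\left(C{\left(1,-4 \right)} - 36\right) \left(s{\left(-2 \right)} - 24\right) \left(-72\right) = \left(\sqrt{1^{2} + \left(-4\right)^{2}} - 36\right) \left(-6 - 24\right) \left(-72\right) = \left(\sqrt{1 + 16} - 36\right) \left(-30\right) \left(-72\right) = \left(\sqrt{17} - 36\right) \left(-30\right) \left(-72\right) = \left(-36 + \sqrt{17}\right) \left(-30\right) \left(-72\right) = \left(1080 - 30 \sqrt{17}\right) \left(-72\right) = -77760 + 2160 \sqrt{17}$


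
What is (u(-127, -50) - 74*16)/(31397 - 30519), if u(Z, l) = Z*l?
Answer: 2583/439 ≈ 5.8838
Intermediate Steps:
(u(-127, -50) - 74*16)/(31397 - 30519) = (-127*(-50) - 74*16)/(31397 - 30519) = (6350 - 1184)/878 = 5166*(1/878) = 2583/439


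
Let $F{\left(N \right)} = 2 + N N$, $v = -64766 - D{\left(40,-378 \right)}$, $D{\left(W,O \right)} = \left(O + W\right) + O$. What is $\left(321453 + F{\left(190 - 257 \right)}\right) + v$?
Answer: $261894$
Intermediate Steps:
$D{\left(W,O \right)} = W + 2 O$
$v = -64050$ ($v = -64766 - \left(40 + 2 \left(-378\right)\right) = -64766 - \left(40 - 756\right) = -64766 - -716 = -64766 + 716 = -64050$)
$F{\left(N \right)} = 2 + N^{2}$
$\left(321453 + F{\left(190 - 257 \right)}\right) + v = \left(321453 + \left(2 + \left(190 - 257\right)^{2}\right)\right) - 64050 = \left(321453 + \left(2 + \left(-67\right)^{2}\right)\right) - 64050 = \left(321453 + \left(2 + 4489\right)\right) - 64050 = \left(321453 + 4491\right) - 64050 = 325944 - 64050 = 261894$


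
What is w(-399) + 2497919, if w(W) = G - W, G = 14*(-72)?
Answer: 2497310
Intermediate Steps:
G = -1008
w(W) = -1008 - W
w(-399) + 2497919 = (-1008 - 1*(-399)) + 2497919 = (-1008 + 399) + 2497919 = -609 + 2497919 = 2497310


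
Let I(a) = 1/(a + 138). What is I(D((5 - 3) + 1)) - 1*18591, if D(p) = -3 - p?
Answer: -2454011/132 ≈ -18591.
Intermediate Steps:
I(a) = 1/(138 + a)
I(D((5 - 3) + 1)) - 1*18591 = 1/(138 + (-3 - ((5 - 3) + 1))) - 1*18591 = 1/(138 + (-3 - (2 + 1))) - 18591 = 1/(138 + (-3 - 1*3)) - 18591 = 1/(138 + (-3 - 3)) - 18591 = 1/(138 - 6) - 18591 = 1/132 - 18591 = -2454011/132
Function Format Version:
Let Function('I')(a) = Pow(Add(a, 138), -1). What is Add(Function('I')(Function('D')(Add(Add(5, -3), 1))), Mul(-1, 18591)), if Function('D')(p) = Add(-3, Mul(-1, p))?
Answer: Rational(-2454011, 132) ≈ -18591.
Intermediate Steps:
Function('I')(a) = Pow(Add(138, a), -1)
Add(Function('I')(Function('D')(Add(Add(5, -3), 1))), Mul(-1, 18591)) = Add(Pow(Add(138, Add(-3, Mul(-1, Add(Add(5, -3), 1)))), -1), Mul(-1, 18591)) = Add(Pow(Add(138, Add(-3, Mul(-1, Add(2, 1)))), -1), -18591) = Add(Pow(Add(138, Add(-3, Mul(-1, 3))), -1), -18591) = Add(Pow(Add(138, Add(-3, -3)), -1), -18591) = Add(Pow(Add(138, -6), -1), -18591) = Add(Pow(132, -1), -18591) = Add(Rational(1, 132), -18591) = Rational(-2454011, 132)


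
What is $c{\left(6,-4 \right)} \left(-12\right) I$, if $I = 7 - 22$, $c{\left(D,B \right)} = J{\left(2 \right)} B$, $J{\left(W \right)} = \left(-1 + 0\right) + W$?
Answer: $-720$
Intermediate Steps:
$J{\left(W \right)} = -1 + W$
$c{\left(D,B \right)} = B$ ($c{\left(D,B \right)} = \left(-1 + 2\right) B = 1 B = B$)
$I = -15$
$c{\left(6,-4 \right)} \left(-12\right) I = \left(-4\right) \left(-12\right) \left(-15\right) = 48 \left(-15\right) = -720$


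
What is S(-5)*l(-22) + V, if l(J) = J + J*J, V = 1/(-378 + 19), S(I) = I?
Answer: -829291/359 ≈ -2310.0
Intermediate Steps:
V = -1/359 (V = 1/(-359) = -1/359 ≈ -0.0027855)
l(J) = J + J²
S(-5)*l(-22) + V = -(-110)*(1 - 22) - 1/359 = -(-110)*(-21) - 1/359 = -5*462 - 1/359 = -2310 - 1/359 = -829291/359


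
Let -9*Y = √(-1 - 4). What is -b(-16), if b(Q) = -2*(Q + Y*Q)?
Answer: -32 + 32*I*√5/9 ≈ -32.0 + 7.9505*I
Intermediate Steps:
Y = -I*√5/9 (Y = -√(-1 - 4)/9 = -I*√5/9 ≈ -0.24845*I)
b(Q) = -2*Q + 2*I*Q*√5/9 (b(Q) = -2*(Q + (-I*√5/9)*Q) = -2*(Q - I*Q*√5/9) = -2*Q + 2*I*Q*√5/9)
-b(-16) = -2*(-16)*(-9 + I*√5)/9 = -(32 - 32*I*√5/9) = -32 + 32*I*√5/9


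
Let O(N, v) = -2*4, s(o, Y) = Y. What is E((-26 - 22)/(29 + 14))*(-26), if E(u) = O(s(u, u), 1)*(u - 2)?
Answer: -27872/43 ≈ -648.19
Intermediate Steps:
O(N, v) = -8
E(u) = 16 - 8*u (E(u) = -8*(u - 2) = -8*(-2 + u) = 16 - 8*u)
E((-26 - 22)/(29 + 14))*(-26) = (16 - 8*(-26 - 22)/(29 + 14))*(-26) = (16 - (-384)/43)*(-26) = (16 - 8*(-48/43))*(-26) = (16 + 384/43)*(-26) = (1072/43)*(-26) = -27872/43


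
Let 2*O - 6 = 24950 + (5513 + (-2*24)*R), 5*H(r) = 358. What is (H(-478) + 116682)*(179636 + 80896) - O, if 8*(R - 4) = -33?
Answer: 304180336777/10 ≈ 3.0418e+10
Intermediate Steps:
R = -⅛ (R = 4 + (⅛)*(-33) = 4 - 33/8 = -⅛ ≈ -0.12500)
H(r) = 358/5 (H(r) = (⅕)*358 = 358/5)
O = 30475/2 (O = 3 + (24950 + (5513 - 2*24*(-⅛)))/2 = 3 + (24950 + (5513 - 48*(-⅛)))/2 = 3 + (24950 + (5513 + 6))/2 = 3 + (24950 + 5519)/2 = 3 + (½)*30469 = 3 + 30469/2 = 30475/2 ≈ 15238.)
(H(-478) + 116682)*(179636 + 80896) - O = (358/5 + 116682)*(179636 + 80896) - 1*30475/2 = (583768/5)*260532 - 30475/2 = 152090244576/5 - 30475/2 = 304180336777/10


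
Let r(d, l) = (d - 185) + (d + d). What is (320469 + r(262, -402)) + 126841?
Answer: 447911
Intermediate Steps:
r(d, l) = -185 + 3*d (r(d, l) = (-185 + d) + 2*d = -185 + 3*d)
(320469 + r(262, -402)) + 126841 = (320469 + (-185 + 3*262)) + 126841 = (320469 + (-185 + 786)) + 126841 = (320469 + 601) + 126841 = 321070 + 126841 = 447911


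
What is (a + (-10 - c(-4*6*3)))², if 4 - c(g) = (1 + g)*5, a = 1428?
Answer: 1121481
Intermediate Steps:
c(g) = -1 - 5*g (c(g) = 4 - (1 + g)*5 = 4 - (5 + 5*g) = 4 + (-5 - 5*g) = -1 - 5*g)
(a + (-10 - c(-4*6*3)))² = (1428 + (-10 - (-1 - 5*(-4*6)*3)))² = (1428 + (-10 - (-1 - (-120)*3)))² = (1428 + (-10 - (-1 - 5*(-72))))² = (1428 + (-10 - (-1 + 360)))² = (1428 + (-10 - 1*359))² = (1428 + (-10 - 359))² = (1428 - 369)² = 1059² = 1121481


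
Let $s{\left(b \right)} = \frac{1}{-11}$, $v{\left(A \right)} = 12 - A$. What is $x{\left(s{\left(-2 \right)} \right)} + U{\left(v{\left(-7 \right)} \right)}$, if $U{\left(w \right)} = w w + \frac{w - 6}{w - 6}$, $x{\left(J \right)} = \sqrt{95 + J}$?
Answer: $362 + \frac{6 \sqrt{319}}{11} \approx 371.74$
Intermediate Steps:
$s{\left(b \right)} = - \frac{1}{11}$
$U{\left(w \right)} = 1 + w^{2}$ ($U{\left(w \right)} = w^{2} + \frac{-6 + w}{-6 + w} = w^{2} + 1 = 1 + w^{2}$)
$x{\left(s{\left(-2 \right)} \right)} + U{\left(v{\left(-7 \right)} \right)} = \sqrt{95 - \frac{1}{11}} + \left(1 + \left(12 - -7\right)^{2}\right) = \sqrt{\frac{1044}{11}} + \left(1 + \left(12 + 7\right)^{2}\right) = \frac{6 \sqrt{319}}{11} + \left(1 + 19^{2}\right) = \frac{6 \sqrt{319}}{11} + \left(1 + 361\right) = \frac{6 \sqrt{319}}{11} + 362 = 362 + \frac{6 \sqrt{319}}{11}$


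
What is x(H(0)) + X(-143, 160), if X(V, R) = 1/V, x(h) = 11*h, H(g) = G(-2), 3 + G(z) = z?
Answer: -7866/143 ≈ -55.007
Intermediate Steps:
G(z) = -3 + z
H(g) = -5 (H(g) = -3 - 2 = -5)
x(H(0)) + X(-143, 160) = 11*(-5) + 1/(-143) = -55 - 1/143 = -7866/143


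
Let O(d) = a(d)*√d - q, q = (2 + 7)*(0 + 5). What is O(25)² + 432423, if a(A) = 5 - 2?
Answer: 433323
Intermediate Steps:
q = 45 (q = 9*5 = 45)
a(A) = 3
O(d) = -45 + 3*√d (O(d) = 3*√d - 1*45 = 3*√d - 45 = -45 + 3*√d)
O(25)² + 432423 = (-45 + 3*√25)² + 432423 = (-45 + 3*5)² + 432423 = (-45 + 15)² + 432423 = (-30)² + 432423 = 900 + 432423 = 433323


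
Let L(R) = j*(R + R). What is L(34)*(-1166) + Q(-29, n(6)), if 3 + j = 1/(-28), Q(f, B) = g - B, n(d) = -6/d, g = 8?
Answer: 1684933/7 ≈ 2.4070e+5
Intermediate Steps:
Q(f, B) = 8 - B
j = -85/28 (j = -3 + 1/(-28) = -3 - 1/28 = -85/28 ≈ -3.0357)
L(R) = -85*R/14 (L(R) = -85*(R + R)/28 = -85*R/14)
L(34)*(-1166) + Q(-29, n(6)) = -85/14*34*(-1166) + (8 - (-6)/6) = -1445/7*(-1166) + (8 - (-6)/6) = 1684870/7 + (8 - 1*(-1)) = 1684870/7 + (8 + 1) = 1684870/7 + 9 = 1684933/7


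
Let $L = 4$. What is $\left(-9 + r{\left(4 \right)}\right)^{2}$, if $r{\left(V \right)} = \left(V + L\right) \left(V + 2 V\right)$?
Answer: $7569$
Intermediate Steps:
$r{\left(V \right)} = 3 V \left(4 + V\right)$ ($r{\left(V \right)} = \left(V + 4\right) \left(V + 2 V\right) = \left(4 + V\right) 3 V = 3 V \left(4 + V\right)$)
$\left(-9 + r{\left(4 \right)}\right)^{2} = \left(-9 + 3 \cdot 4 \left(4 + 4\right)\right)^{2} = \left(-9 + 3 \cdot 4 \cdot 8\right)^{2} = \left(-9 + 96\right)^{2} = 87^{2} = 7569$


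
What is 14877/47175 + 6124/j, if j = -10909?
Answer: -42202169/171544025 ≈ -0.24601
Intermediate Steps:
14877/47175 + 6124/j = 14877/47175 + 6124/(-10909) = 14877*(1/47175) + 6124*(-1/10909) = 4959/15725 - 6124/10909 = -42202169/171544025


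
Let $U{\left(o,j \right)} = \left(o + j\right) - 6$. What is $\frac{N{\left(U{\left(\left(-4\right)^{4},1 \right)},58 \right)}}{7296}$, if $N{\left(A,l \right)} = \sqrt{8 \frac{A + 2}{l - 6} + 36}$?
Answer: $\frac{\sqrt{12662}}{94848} \approx 0.0011864$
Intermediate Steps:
$U{\left(o,j \right)} = -6 + j + o$ ($U{\left(o,j \right)} = \left(j + o\right) - 6 = -6 + j + o$)
$N{\left(A,l \right)} = \sqrt{36 + \frac{8 \left(2 + A\right)}{-6 + l}}$ ($N{\left(A,l \right)} = \sqrt{8 \frac{2 + A}{-6 + l} + 36} = \sqrt{\frac{8 \left(2 + A\right)}{-6 + l} + 36} = \sqrt{36 + \frac{8 \left(2 + A\right)}{-6 + l}}$)
$\frac{N{\left(U{\left(\left(-4\right)^{4},1 \right)},58 \right)}}{7296} = \frac{2 \sqrt{\frac{-50 + 2 \left(-6 + 1 + \left(-4\right)^{4}\right) + 9 \cdot 58}{-6 + 58}}}{7296} = 2 \sqrt{\frac{-50 + 2 \left(-6 + 1 + 256\right) + 522}{52}} \cdot \frac{1}{7296} = 2 \sqrt{\frac{-50 + 2 \cdot 251 + 522}{52}} \cdot \frac{1}{7296} = 2 \sqrt{\frac{-50 + 502 + 522}{52}} \cdot \frac{1}{7296} = 2 \sqrt{\frac{1}{52} \cdot 974} \cdot \frac{1}{7296} = 2 \sqrt{\frac{487}{26}} \cdot \frac{1}{7296} = 2 \frac{\sqrt{12662}}{26} \cdot \frac{1}{7296} = \frac{\sqrt{12662}}{13} \cdot \frac{1}{7296} = \frac{\sqrt{12662}}{94848}$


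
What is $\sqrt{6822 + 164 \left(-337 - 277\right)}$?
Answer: $i \sqrt{93874} \approx 306.39 i$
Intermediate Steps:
$\sqrt{6822 + 164 \left(-337 - 277\right)} = \sqrt{6822 + 164 \left(-614\right)} = \sqrt{6822 - 100696} = \sqrt{-93874} = i \sqrt{93874}$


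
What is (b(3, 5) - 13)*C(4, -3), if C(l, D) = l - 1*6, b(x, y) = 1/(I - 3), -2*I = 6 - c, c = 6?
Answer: 80/3 ≈ 26.667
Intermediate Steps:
I = 0 (I = -(6 - 1*6)/2 = -(6 - 6)/2 = -½*0 = 0)
b(x, y) = -⅓ (b(x, y) = 1/(0 - 3) = 1/(-3) = -⅓)
C(l, D) = -6 + l (C(l, D) = l - 6 = -6 + l)
(b(3, 5) - 13)*C(4, -3) = (-⅓ - 13)*(-6 + 4) = -40/3*(-2) = 80/3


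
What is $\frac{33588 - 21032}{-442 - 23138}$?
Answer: $- \frac{3139}{5895} \approx -0.53249$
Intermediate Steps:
$\frac{33588 - 21032}{-442 - 23138} = \frac{12556}{-23580} = 12556 \left(- \frac{1}{23580}\right) = - \frac{3139}{5895}$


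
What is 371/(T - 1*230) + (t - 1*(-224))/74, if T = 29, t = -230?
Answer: -14330/7437 ≈ -1.9269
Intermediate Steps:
371/(T - 1*230) + (t - 1*(-224))/74 = 371/(29 - 1*230) + (-230 - 1*(-224))/74 = 371/(29 - 230) + (-230 + 224)*(1/74) = 371/(-201) - 6*1/74 = 371*(-1/201) - 3/37 = -371/201 - 3/37 = -14330/7437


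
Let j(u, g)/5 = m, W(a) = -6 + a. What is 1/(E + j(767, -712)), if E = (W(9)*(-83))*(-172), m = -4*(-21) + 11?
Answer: 1/43303 ≈ 2.3093e-5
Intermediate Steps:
m = 95 (m = 84 + 11 = 95)
j(u, g) = 475 (j(u, g) = 5*95 = 475)
E = 42828 (E = ((-6 + 9)*(-83))*(-172) = (3*(-83))*(-172) = -249*(-172) = 42828)
1/(E + j(767, -712)) = 1/(42828 + 475) = 1/43303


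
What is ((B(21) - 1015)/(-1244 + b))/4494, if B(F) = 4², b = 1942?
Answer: -333/1045604 ≈ -0.00031848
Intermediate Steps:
B(F) = 16
((B(21) - 1015)/(-1244 + b))/4494 = ((16 - 1015)/(-1244 + 1942))/4494 = -999/698*(1/4494) = -999*1/698*(1/4494) = -999/698*1/4494 = -333/1045604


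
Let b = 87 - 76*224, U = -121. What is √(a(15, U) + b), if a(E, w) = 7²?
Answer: 2*I*√4222 ≈ 129.95*I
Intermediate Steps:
a(E, w) = 49
b = -16937 (b = 87 - 17024 = -16937)
√(a(15, U) + b) = √(49 - 16937) = √(-16888) = 2*I*√4222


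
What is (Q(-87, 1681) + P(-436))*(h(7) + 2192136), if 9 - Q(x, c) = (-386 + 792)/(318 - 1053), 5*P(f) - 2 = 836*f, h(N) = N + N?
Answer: -3355467447530/21 ≈ -1.5978e+11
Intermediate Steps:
h(N) = 2*N
P(f) = ⅖ + 836*f/5 (P(f) = ⅖ + (836*f)/5 = ⅖ + 836*f/5)
Q(x, c) = 1003/105 (Q(x, c) = 9 - (-386 + 792)/(318 - 1053) = 9 - 406/(-735) = 9 - 406*(-1)/735 = 9 - 1*(-58/105) = 9 + 58/105 = 1003/105)
(Q(-87, 1681) + P(-436))*(h(7) + 2192136) = (1003/105 + (⅖ + (836/5)*(-436)))*(2*7 + 2192136) = (1003/105 + (⅖ - 364496/5))*(14 + 2192136) = (1003/105 - 364494/5)*2192150 = -7653371/105*2192150 = -3355467447530/21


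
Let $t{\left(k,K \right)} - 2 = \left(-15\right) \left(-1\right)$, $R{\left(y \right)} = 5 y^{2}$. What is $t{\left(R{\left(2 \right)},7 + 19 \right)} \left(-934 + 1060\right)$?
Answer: $2142$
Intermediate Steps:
$t{\left(k,K \right)} = 17$ ($t{\left(k,K \right)} = 2 - -15 = 2 + 15 = 17$)
$t{\left(R{\left(2 \right)},7 + 19 \right)} \left(-934 + 1060\right) = 17 \left(-934 + 1060\right) = 17 \cdot 126 = 2142$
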